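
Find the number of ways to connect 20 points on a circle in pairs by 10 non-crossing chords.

16796

Non-crossing perfect matchings of 2n points on a circle are counted by C_n; with 20 points, n = 10.
C_10 = C_9 · 2(2·9+1)/(9+2) = 4862 · 38/11 = 16796.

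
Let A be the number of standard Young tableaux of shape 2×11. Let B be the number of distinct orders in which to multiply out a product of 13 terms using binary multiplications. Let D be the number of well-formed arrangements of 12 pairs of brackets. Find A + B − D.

By the hook-length formula (or a Dyck-path bijection), SYT of shape 2×11 number C_11. So A = C_11 = 58786.
Ways to associate a product of 13 factors correspond to binary trees on 13 leaves, so the count is C_12. So B = C_12 = 208012.
Balanced strings of n pairs of brackets are counted by C_n; here n = 12. So D = C_12 = 208012.
A + B − D = 58786 + 208012 − 208012 = 58786.

58786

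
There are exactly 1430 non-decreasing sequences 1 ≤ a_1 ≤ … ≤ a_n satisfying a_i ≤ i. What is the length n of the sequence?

Such sub-staircase sequences of length n are counted by C_n, and C_8 = 1430.

8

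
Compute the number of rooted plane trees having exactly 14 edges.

2674440

A rooted plane tree with 14 edges has 15 nodes, and the count is C_14.
C_14 = C(28,14)/15 = 40116600/15 = 2674440.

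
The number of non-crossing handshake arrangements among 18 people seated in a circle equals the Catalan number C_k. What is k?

Non-crossing handshake pairings of 2n people are counted by C_n; 18 people gives n = 9.

9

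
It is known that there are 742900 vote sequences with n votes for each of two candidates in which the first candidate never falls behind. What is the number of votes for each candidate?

Such ballot sequences with n votes each are counted by C_n. Since C_13 = 742900, the index is 13.

13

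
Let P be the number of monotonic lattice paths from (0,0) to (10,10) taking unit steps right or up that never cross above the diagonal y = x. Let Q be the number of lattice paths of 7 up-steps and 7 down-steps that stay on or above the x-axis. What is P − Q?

16367

Monotone paths in an n×n grid that stay weakly below the diagonal are counted by C_n; here n = 10. So P = C_10 = 16796.
Paths of 7 up- and 7 down-steps that never dip below the axis are Dyck paths; their count is C_7. So Q = C_7 = 429.
P − Q = 16796 − 429 = 16367.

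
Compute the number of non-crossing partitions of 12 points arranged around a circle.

208012

Non-crossing partitions of an n-element set are counted by C_n; here n = 12.
C_12 = C(24,12)/13 = 2704156/13 = 208012.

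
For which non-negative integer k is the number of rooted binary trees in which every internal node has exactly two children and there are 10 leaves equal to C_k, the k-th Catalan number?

9

Full binary trees with 10 leaves have 10−1 = 9 internal nodes, so there are C_9 of them.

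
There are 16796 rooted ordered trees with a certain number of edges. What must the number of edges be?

Rooted ordered trees with n edges are counted by C_n, and C_10 = 16796.

10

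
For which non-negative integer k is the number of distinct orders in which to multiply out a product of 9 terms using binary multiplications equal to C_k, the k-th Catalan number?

8

Parenthesizations of m factors correspond to full binary trees with m leaves, counted by C_{m−1}; m = 9 gives C_8.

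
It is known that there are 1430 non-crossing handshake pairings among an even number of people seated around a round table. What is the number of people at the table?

Non-crossing handshake pairings of 2n people are counted by C_n. Since C_8 = 1430, the index is 8.
So n = 8, and there are 2n = 16 people.

16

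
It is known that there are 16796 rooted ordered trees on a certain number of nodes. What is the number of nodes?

11

Rooted ordered trees on m nodes are counted by C_{m−1}. Since C_10 = 16796, the index is 10.
So the index is 10, and the number of nodes is 10 + 1 = 11.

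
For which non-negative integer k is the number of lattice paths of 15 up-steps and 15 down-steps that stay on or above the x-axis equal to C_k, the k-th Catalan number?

15

Dyck paths of semilength n (length 2n) are counted by C_n; here n = 15.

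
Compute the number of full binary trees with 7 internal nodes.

Full binary trees with n internal nodes are counted by C_n; here n = 7.
C_7 = 429.

429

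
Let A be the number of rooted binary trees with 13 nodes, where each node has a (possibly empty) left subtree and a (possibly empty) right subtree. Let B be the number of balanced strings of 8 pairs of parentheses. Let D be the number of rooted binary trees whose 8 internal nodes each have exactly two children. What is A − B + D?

742900

Binary trees (left/right distinguished) on n nodes are counted by C_n; here n = 13. So A = C_13 = 742900.
With 8 pairs the number of balanced bracket strings is the Catalan number C_8. So B = C_8 = 1430.
Full binary trees with n internal nodes are counted by C_n; here n = 8. So D = C_8 = 1430.
A − B + D = 742900 − 1430 + 1430 = 742900.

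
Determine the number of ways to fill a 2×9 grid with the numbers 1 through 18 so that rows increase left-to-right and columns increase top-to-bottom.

Standard Young tableaux of shape 2×n are counted by C_n; here n = 9.
C_9 = 4862.

4862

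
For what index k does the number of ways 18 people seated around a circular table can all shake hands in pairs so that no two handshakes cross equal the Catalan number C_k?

9

Non-crossing handshake pairings of 2n people are counted by C_n; 18 people gives n = 9.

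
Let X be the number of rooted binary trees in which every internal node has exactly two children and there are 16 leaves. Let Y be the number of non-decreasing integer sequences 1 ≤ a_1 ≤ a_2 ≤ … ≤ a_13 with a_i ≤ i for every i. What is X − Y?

A full binary tree with L leaves has L−1 internal nodes and is counted by C_{L−1}; L = 16 gives C_15. So X = C_15 = 9694845.
Such sub-staircase sequences of length n are counted by C_n; here n = 13. So Y = C_13 = 742900.
X − Y = 9694845 − 742900 = 8951945.

8951945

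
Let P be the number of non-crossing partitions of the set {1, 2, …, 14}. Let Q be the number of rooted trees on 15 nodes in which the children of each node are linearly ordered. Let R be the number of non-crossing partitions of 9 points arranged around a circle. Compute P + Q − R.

5344018

The non-crossing partitions of [14] form a lattice of size C_14. So P = C_14 = 2674440.
Rooted ordered (plane) trees on m nodes have m−1 edges and are counted by C_{m−1}; m = 15 gives C_14. So Q = C_14 = 2674440.
Non-crossing partitions of an n-element set are counted by C_n; here n = 9. So R = C_9 = 4862.
P + Q − R = 2674440 + 2674440 − 4862 = 5344018.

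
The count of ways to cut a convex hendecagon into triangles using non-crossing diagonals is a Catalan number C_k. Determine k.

Triangulations of a convex m-gon are counted by C_{m−2}; with m = 11 this is C_9.

9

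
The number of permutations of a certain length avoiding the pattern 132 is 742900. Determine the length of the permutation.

13

Permutations of [n] avoiding a fixed length-3 pattern are counted by C_n, and C_13 = 742900.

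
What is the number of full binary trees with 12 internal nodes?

The number of full binary trees on 12 internal nodes is the Catalan number C_12.
C_12 = C(24,12)/13 = 2704156/13 = 208012.

208012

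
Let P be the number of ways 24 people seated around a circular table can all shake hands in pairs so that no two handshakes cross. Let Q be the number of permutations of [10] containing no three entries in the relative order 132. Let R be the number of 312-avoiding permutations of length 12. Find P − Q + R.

Non-crossing handshake pairings of 2n people are counted by C_n; 24 people gives n = 12. So P = C_12 = 208012.
For any fixed pattern of length 3, the pattern-avoiding permutations of [10] number C_10. So Q = C_10 = 16796.
Permutations of [n] avoiding any single length-3 pattern are counted by C_n; here n = 12. So R = C_12 = 208012.
P − Q + R = 208012 − 16796 + 208012 = 399228.

399228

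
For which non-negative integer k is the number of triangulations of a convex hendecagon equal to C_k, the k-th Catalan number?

Triangulations of a convex m-gon are counted by C_{m−2}; with m = 11 this is C_9.

9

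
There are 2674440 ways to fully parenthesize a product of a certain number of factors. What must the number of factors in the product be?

Parenthesizations of m factors are counted by C_{m−1}, and C_14 = 2674440.
So the index is 14, and the number of factors is 14 + 1 = 15.

15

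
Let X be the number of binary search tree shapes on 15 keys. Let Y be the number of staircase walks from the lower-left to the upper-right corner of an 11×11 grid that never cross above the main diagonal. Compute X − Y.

9636059

There are C_n binary search tree shapes on n keys; with n = 15 that is C_15. So X = C_15 = 9694845.
Sub-diagonal monotone paths from (0,0) to (11,11) biject with Dyck paths of semilength 11, giving C_11. So Y = C_11 = 58786.
X − Y = 9694845 − 58786 = 9636059.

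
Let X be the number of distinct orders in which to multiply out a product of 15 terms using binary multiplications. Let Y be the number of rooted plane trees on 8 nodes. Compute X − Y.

Parenthesizations of m factors correspond to full binary trees with m leaves, counted by C_{m−1}; m = 15 gives C_14. So X = C_14 = 2674440.
A rooted plane tree on 8 nodes has 7 edges, and such trees are counted by C_7. So Y = C_7 = 429.
X − Y = 2674440 − 429 = 2674011.

2674011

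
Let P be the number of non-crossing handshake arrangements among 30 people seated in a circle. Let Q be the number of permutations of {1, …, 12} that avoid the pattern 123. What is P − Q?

With 30 = 2·15 people, non-crossing handshake pairings are non-crossing perfect matchings on a circle, counted by C_15. So P = C_15 = 9694845.
For any fixed pattern of length 3, the pattern-avoiding permutations of [12] number C_12. So Q = C_12 = 208012.
P − Q = 9694845 − 208012 = 9486833.

9486833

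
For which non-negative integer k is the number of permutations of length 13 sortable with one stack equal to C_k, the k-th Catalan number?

By Knuth's characterisation, the stack-sortable permutations of length 13 are the 231-avoiders, numbering C_13.

13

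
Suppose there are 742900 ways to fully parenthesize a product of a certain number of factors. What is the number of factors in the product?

Parenthesizations of m factors are counted by C_{m−1}, and C_13 = 742900.
So the index is 13, and the number of factors is 13 + 1 = 14.

14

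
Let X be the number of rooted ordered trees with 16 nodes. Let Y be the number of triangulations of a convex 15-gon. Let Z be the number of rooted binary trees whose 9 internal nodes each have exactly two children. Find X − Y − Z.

A rooted plane tree on 16 nodes has 15 edges, and such trees are counted by C_15. So X = C_15 = 9694845.
Triangulations of a convex m-gon are counted by C_{m−2}; with m = 15 this is C_13. So Y = C_13 = 742900.
The number of full binary trees on 9 internal nodes is the Catalan number C_9. So Z = C_9 = 4862.
X − Y − Z = 9694845 − 742900 − 4862 = 8947083.

8947083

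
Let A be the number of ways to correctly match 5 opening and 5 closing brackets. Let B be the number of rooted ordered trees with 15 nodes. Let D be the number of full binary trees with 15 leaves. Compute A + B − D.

Balanced strings of n pairs of brackets are counted by C_n; here n = 5. So A = C_5 = 42.
Rooted ordered (plane) trees on m nodes have m−1 edges and are counted by C_{m−1}; m = 15 gives C_14. So B = C_14 = 2674440.
Full binary trees with 15 leaves have 15−1 = 14 internal nodes, so there are C_14 of them. So D = C_14 = 2674440.
A + B − D = 42 + 2674440 − 2674440 = 42.

42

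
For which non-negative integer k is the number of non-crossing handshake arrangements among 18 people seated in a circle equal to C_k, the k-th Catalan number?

9

Non-crossing handshake pairings of 2n people are counted by C_n; 18 people gives n = 9.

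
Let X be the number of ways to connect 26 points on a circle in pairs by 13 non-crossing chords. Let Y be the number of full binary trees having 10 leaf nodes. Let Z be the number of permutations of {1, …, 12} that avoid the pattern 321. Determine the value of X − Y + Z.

Non-crossing perfect matchings of 2n points on a circle are counted by C_n; with 26 points, n = 13. So X = C_13 = 742900.
Full binary trees with 10 leaves have 10−1 = 9 internal nodes, so there are C_9 of them. So Y = C_9 = 4862.
For any fixed pattern of length 3, the pattern-avoiding permutations of [12] number C_12. So Z = C_12 = 208012.
X − Y + Z = 742900 − 4862 + 208012 = 946050.

946050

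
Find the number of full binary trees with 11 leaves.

A full binary tree with L leaves has L−1 internal nodes and is counted by C_{L−1}; L = 11 gives C_10.
C_10 = 16796.

16796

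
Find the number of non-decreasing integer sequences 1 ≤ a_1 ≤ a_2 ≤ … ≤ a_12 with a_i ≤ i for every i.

208012

Weakly increasing sequences with a_i ≤ i biject with Dyck paths of semilength 12, so there are C_12.
C_12 = C_11 · 2(2·11+1)/(11+2) = 58786 · 46/13 = 208012.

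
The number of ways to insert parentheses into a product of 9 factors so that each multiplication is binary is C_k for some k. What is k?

8

Ways to associate a product of 9 factors correspond to binary trees on 9 leaves, so the count is C_8.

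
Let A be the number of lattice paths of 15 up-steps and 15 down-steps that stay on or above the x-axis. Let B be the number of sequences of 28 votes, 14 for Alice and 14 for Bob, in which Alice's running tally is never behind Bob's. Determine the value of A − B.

Dyck paths of semilength n (length 2n) are counted by C_n; here n = 15. So A = C_15 = 9694845.
Reading a vote for the leader as '(' and for the other as ')' turns such a sequence into a balanced string of 14 pairs, so the count is C_14. So B = C_14 = 2674440.
A − B = 9694845 − 2674440 = 7020405.

7020405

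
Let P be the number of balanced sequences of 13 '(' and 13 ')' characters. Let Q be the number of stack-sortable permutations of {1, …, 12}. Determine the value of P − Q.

Balanced strings of n pairs of brackets are counted by C_n; here n = 13. So P = C_13 = 742900.
Stack-sortable permutations are exactly the 231-avoiding ones, counted by C_n; here n = 12. So Q = C_12 = 208012.
P − Q = 742900 − 208012 = 534888.

534888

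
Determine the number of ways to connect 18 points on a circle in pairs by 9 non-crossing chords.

Non-crossing perfect matchings of 2n points on a circle are counted by C_n; with 18 points, n = 9.
C_9 = 4862.

4862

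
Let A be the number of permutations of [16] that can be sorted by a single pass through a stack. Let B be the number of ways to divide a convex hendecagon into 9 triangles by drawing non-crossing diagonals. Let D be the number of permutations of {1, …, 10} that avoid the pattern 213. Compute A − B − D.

35336012

By Knuth's characterisation, the stack-sortable permutations of length 16 are the 231-avoiders, numbering C_16. So A = C_16 = 35357670.
The number of triangulations of an 11-gon is the Catalan number C_9 (index = sides − 2). So B = C_9 = 4862.
Permutations of [n] avoiding any single length-3 pattern are counted by C_n; here n = 10. So D = C_10 = 16796.
A − B − D = 35357670 − 4862 − 16796 = 35336012.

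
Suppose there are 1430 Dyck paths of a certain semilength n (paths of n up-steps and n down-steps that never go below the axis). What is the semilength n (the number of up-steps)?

Dyck paths of semilength n are counted by C_n. Since C_8 = 1430, the index is 8.

8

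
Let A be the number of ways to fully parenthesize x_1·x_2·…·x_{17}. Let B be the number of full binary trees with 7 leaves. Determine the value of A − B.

Parenthesizations of m factors correspond to full binary trees with m leaves, counted by C_{m−1}; m = 17 gives C_16. So A = C_16 = 35357670.
Full binary trees with 7 leaves have 7−1 = 6 internal nodes, so there are C_6 of them. So B = C_6 = 132.
A − B = 35357670 − 132 = 35357538.

35357538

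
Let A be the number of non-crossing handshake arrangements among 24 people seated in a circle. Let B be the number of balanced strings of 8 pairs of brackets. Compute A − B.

Non-crossing handshake pairings of 2n people are counted by C_n; 24 people gives n = 12. So A = C_12 = 208012.
A balanced arrangement of 8 bracket pairs is a Dyck word of semilength 8, so the count is C_8. So B = C_8 = 1430.
A − B = 208012 − 1430 = 206582.

206582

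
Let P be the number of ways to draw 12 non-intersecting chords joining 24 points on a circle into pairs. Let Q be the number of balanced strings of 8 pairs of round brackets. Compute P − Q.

206582

Non-crossing perfect matchings of 2n points on a circle are counted by C_n; with 24 points, n = 12. So P = C_12 = 208012.
Balanced strings of n pairs of brackets are counted by C_n; here n = 8. So Q = C_8 = 1430.
P − Q = 208012 − 1430 = 206582.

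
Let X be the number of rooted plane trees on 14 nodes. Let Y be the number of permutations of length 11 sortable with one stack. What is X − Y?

684114

Rooted ordered (plane) trees on m nodes have m−1 edges and are counted by C_{m−1}; m = 14 gives C_13. So X = C_13 = 742900.
Stack-sortable permutations are exactly the 231-avoiding ones, counted by C_n; here n = 11. So Y = C_11 = 58786.
X − Y = 742900 − 58786 = 684114.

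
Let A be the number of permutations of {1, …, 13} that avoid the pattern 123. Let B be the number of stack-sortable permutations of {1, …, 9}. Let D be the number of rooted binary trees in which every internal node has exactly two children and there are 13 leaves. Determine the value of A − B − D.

Permutations of [n] avoiding any single length-3 pattern are counted by C_n; here n = 13. So A = C_13 = 742900.
Stack-sortable permutations are exactly the 231-avoiding ones, counted by C_n; here n = 9. So B = C_9 = 4862.
A full binary tree with L leaves has L−1 internal nodes and is counted by C_{L−1}; L = 13 gives C_12. So D = C_12 = 208012.
A − B − D = 742900 − 4862 − 208012 = 530026.

530026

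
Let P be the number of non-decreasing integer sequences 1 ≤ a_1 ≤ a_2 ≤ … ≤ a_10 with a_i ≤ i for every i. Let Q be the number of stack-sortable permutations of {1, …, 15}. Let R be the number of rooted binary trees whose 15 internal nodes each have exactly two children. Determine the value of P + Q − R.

16796

Such sub-staircase sequences of length n are counted by C_n; here n = 10. So P = C_10 = 16796.
Stack-sortable permutations are exactly the 231-avoiding ones, counted by C_n; here n = 15. So Q = C_15 = 9694845.
Full binary trees with n internal nodes are counted by C_n; here n = 15. So R = C_15 = 9694845.
P + Q − R = 16796 + 9694845 − 9694845 = 16796.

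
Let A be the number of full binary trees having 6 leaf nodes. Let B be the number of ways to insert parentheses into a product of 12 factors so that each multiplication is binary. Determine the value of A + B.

58828

Full binary trees with 6 leaves have 6−1 = 5 internal nodes, so there are C_5 of them. So A = C_5 = 42.
Bracketing 12 factors into binary products is counted by C_{12−1} = C_11. So B = C_11 = 58786.
A + B = 42 + 58786 = 58828.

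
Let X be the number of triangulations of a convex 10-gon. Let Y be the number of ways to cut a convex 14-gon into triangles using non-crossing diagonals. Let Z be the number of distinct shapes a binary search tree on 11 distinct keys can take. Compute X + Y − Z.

150656

The number of triangulations of a 10-gon is the Catalan number C_8 (index = sides − 2). So X = C_8 = 1430.
A convex 14-gon is triangulated into 12 triangles, and the number of such triangulations is the Catalan number C_{14−2} = C_12. So Y = C_12 = 208012.
There are C_n binary search tree shapes on n keys; with n = 11 that is C_11. So Z = C_11 = 58786.
X + Y − Z = 1430 + 208012 − 58786 = 150656.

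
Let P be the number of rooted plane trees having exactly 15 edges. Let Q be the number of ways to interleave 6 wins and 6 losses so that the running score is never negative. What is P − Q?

A rooted plane tree with 15 edges has 16 nodes, and the count is C_15. So P = C_15 = 9694845.
Reading a vote for the leader as '(' and for the other as ')' turns such a sequence into a balanced string of 6 pairs, so the count is C_6. So Q = C_6 = 132.
P − Q = 9694845 − 132 = 9694713.

9694713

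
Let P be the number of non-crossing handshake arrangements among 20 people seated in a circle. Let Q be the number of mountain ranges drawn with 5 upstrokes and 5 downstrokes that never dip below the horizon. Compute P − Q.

16754

With 20 = 2·10 people, non-crossing handshake pairings are non-crossing perfect matchings on a circle, counted by C_10. So P = C_10 = 16796.
A Dyck path with 5 up-steps and 5 down-steps has semilength 5, so there are C_5 of them. So Q = C_5 = 42.
P − Q = 16796 − 42 = 16754.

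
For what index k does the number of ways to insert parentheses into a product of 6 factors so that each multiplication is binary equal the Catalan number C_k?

5

Parenthesizations of m factors correspond to full binary trees with m leaves, counted by C_{m−1}; m = 6 gives C_5.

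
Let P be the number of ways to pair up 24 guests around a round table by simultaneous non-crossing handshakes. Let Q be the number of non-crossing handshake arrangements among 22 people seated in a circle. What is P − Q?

Non-crossing handshake pairings of 2n people are counted by C_n; 24 people gives n = 12. So P = C_12 = 208012.
With 22 = 2·11 people, non-crossing handshake pairings are non-crossing perfect matchings on a circle, counted by C_11. So Q = C_11 = 58786.
P − Q = 208012 − 58786 = 149226.

149226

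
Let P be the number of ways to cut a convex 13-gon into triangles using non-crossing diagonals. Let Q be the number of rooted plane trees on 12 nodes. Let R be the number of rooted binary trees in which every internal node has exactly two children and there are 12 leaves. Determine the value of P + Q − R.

Triangulations of a convex m-gon are counted by C_{m−2}; with m = 13 this is C_11. So P = C_11 = 58786.
Rooted ordered (plane) trees on m nodes have m−1 edges and are counted by C_{m−1}; m = 12 gives C_11. So Q = C_11 = 58786.
Full binary trees with 12 leaves have 12−1 = 11 internal nodes, so there are C_11 of them. So R = C_11 = 58786.
P + Q − R = 58786 + 58786 − 58786 = 58786.

58786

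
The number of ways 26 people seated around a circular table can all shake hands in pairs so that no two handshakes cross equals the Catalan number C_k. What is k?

With 26 = 2·13 people, non-crossing handshake pairings are non-crossing perfect matchings on a circle, counted by C_13.

13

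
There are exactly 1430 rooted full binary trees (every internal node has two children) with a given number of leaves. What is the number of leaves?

9

Full binary trees with L leaves are counted by C_{L−1}. The Catalan number equal to 1430 is C_8.
So the index is 8, and the number of leaves is 8 + 1 = 9.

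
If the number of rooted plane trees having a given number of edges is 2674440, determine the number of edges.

Rooted ordered trees with n edges are counted by C_n, and C_14 = 2674440.

14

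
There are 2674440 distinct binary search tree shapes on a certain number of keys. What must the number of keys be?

14

Binary search tree shapes on n keys are counted by C_n. The Catalan number equal to 2674440 is C_14.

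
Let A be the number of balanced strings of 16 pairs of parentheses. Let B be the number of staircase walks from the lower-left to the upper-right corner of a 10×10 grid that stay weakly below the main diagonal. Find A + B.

With 16 pairs the number of balanced bracket strings is the Catalan number C_16. So A = C_16 = 35357670.
Monotone paths in an n×n grid that stay weakly below the diagonal are counted by C_n; here n = 10. So B = C_10 = 16796.
A + B = 35357670 + 16796 = 35374466.

35374466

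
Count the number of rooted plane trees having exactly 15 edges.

Rooted ordered trees with n edges are counted by C_n; here n = 15.
C_15 = C_14 · 2(2·14+1)/(14+2) = 2674440 · 58/16 = 9694845.

9694845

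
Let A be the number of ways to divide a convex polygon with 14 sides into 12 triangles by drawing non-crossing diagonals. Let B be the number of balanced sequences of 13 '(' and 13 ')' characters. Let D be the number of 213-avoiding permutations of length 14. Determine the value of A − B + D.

A convex 14-gon is triangulated into 12 triangles, and the number of such triangulations is the Catalan number C_{14−2} = C_12. So A = C_12 = 208012.
Balanced strings of n pairs of brackets are counted by C_n; here n = 13. So B = C_13 = 742900.
Permutations of [n] avoiding any single length-3 pattern are counted by C_n; here n = 14. So D = C_14 = 2674440.
A − B + D = 208012 − 742900 + 2674440 = 2139552.

2139552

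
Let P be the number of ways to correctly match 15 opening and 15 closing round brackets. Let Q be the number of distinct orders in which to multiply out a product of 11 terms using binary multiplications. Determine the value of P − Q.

With 15 pairs the number of balanced bracket strings is the Catalan number C_15. So P = C_15 = 9694845.
Bracketing 11 factors into binary products is counted by C_{11−1} = C_10. So Q = C_10 = 16796.
P − Q = 9694845 − 16796 = 9678049.

9678049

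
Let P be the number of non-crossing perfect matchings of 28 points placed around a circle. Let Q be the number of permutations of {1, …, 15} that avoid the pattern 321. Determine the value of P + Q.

Non-crossing perfect matchings of 2n points on a circle are counted by C_n; with 28 points, n = 14. So P = C_14 = 2674440.
For any fixed pattern of length 3, the pattern-avoiding permutations of [15] number C_15. So Q = C_15 = 9694845.
P + Q = 2674440 + 9694845 = 12369285.

12369285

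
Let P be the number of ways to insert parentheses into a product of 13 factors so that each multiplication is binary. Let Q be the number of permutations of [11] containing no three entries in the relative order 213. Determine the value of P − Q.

149226

Ways to associate a product of 13 factors correspond to binary trees on 13 leaves, so the count is C_12. So P = C_12 = 208012.
Permutations of [n] avoiding any single length-3 pattern are counted by C_n; here n = 11. So Q = C_11 = 58786.
P − Q = 208012 − 58786 = 149226.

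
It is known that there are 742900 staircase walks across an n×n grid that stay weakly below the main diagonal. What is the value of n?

13

Such diagonal-avoiding paths in an n×n grid are counted by C_n, and C_13 = 742900.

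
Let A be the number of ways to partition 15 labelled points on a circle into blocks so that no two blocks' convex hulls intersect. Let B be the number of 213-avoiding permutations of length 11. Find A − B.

Non-crossing partitions of an n-element set are counted by C_n; here n = 15. So A = C_15 = 9694845.
Permutations of [n] avoiding any single length-3 pattern are counted by C_n; here n = 11. So B = C_11 = 58786.
A − B = 9694845 − 58786 = 9636059.

9636059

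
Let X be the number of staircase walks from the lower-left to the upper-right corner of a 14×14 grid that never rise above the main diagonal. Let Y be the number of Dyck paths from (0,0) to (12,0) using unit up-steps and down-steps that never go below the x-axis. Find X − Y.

Monotone paths in an n×n grid that stay weakly below the diagonal are counted by C_n; here n = 14. So X = C_14 = 2674440.
Paths of 6 up- and 6 down-steps that never dip below the axis are Dyck paths; their count is C_6. So Y = C_6 = 132.
X − Y = 2674440 − 132 = 2674308.

2674308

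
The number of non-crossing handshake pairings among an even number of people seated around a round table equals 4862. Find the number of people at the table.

Non-crossing handshake pairings of 2n people are counted by C_n; 4862 = C_9.
So n = 9, and there are 2n = 18 people.

18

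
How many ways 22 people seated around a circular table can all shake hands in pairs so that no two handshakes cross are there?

58786

With 22 = 2·11 people, non-crossing handshake pairings are non-crossing perfect matchings on a circle, counted by C_11.
C_11 = C(22,11)/12 = 705432/12 = 58786.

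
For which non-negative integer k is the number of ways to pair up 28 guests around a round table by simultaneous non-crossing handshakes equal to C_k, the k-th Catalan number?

14

Non-crossing handshake pairings of 2n people are counted by C_n; 28 people gives n = 14.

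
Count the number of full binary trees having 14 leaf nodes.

742900

Full binary trees with 14 leaves have 14−1 = 13 internal nodes, so there are C_13 of them.
C_13 = C(26,13)/14 = 10400600/14 = 742900.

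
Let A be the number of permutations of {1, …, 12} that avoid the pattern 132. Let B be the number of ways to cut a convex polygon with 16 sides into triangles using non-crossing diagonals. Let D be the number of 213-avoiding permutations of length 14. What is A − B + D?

208012

Permutations of [n] avoiding any single length-3 pattern are counted by C_n; here n = 12. So A = C_12 = 208012.
Triangulations of a convex m-gon are counted by C_{m−2}; with m = 16 this is C_14. So B = C_14 = 2674440.
For any fixed pattern of length 3, the pattern-avoiding permutations of [14] number C_14. So D = C_14 = 2674440.
A − B + D = 208012 − 2674440 + 2674440 = 208012.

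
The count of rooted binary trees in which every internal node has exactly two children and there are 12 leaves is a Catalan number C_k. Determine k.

11

Full binary trees with 12 leaves have 12−1 = 11 internal nodes, so there are C_11 of them.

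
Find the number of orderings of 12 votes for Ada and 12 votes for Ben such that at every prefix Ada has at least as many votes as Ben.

208012

Reading a vote for the leader as '(' and for the other as ')' turns such a sequence into a balanced string of 12 pairs, so the count is C_12.
C_12 = C_11 · 2(2·11+1)/(11+2) = 58786 · 46/13 = 208012.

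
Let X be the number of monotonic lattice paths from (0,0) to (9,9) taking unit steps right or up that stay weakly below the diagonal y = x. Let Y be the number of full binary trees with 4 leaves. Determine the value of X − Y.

4857

Monotone paths in an n×n grid that stay weakly below the diagonal are counted by C_n; here n = 9. So X = C_9 = 4862.
A full binary tree with L leaves has L−1 internal nodes and is counted by C_{L−1}; L = 4 gives C_3. So Y = C_3 = 5.
X − Y = 4862 − 5 = 4857.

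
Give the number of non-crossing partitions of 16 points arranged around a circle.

Non-crossing partitions of an n-element set are counted by C_n; here n = 16.
C_16 = C(32,16)/17 = 601080390/17 = 35357670.

35357670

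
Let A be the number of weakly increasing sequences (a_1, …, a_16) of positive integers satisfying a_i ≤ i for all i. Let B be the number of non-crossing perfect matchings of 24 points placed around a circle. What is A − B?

35149658

Such sub-staircase sequences of length n are counted by C_n; here n = 16. So A = C_16 = 35357670.
Pairing 24 circle points by 12 non-crossing chords gives C_12 matchings. So B = C_12 = 208012.
A − B = 35357670 − 208012 = 35149658.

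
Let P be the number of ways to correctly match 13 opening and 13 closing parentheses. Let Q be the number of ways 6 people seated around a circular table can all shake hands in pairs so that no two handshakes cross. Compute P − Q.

742895

With 13 pairs the number of balanced bracket strings is the Catalan number C_13. So P = C_13 = 742900.
Non-crossing handshake pairings of 2n people are counted by C_n; 6 people gives n = 3. So Q = C_3 = 5.
P − Q = 742900 − 5 = 742895.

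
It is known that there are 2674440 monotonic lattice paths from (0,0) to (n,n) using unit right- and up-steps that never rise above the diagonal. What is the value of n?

14

Such diagonal-avoiding paths in an n×n grid are counted by C_n, and C_14 = 2674440.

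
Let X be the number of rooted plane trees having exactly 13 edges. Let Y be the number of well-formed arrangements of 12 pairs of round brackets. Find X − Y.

534888

A rooted plane tree with 13 edges has 14 nodes, and the count is C_13. So X = C_13 = 742900.
A balanced arrangement of 12 bracket pairs is a Dyck word of semilength 12, so the count is C_12. So Y = C_12 = 208012.
X − Y = 742900 − 208012 = 534888.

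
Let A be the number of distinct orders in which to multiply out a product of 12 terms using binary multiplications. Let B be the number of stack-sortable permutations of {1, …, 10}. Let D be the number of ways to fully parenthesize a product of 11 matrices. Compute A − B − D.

Parenthesizations of m factors correspond to full binary trees with m leaves, counted by C_{m−1}; m = 12 gives C_11. So A = C_11 = 58786.
Stack-sortable permutations are exactly the 231-avoiding ones, counted by C_n; here n = 10. So B = C_10 = 16796.
Ways to associate a product of 11 factors correspond to binary trees on 11 leaves, so the count is C_10. So D = C_10 = 16796.
A − B − D = 58786 − 16796 − 16796 = 25194.

25194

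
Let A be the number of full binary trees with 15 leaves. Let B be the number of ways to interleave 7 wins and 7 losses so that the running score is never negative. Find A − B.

A full binary tree with L leaves has L−1 internal nodes and is counted by C_{L−1}; L = 15 gives C_14. So A = C_14 = 2674440.
Ballot sequences with n votes each where one side never trails are Dyck words, counted by C_n; here n = 7. So B = C_7 = 429.
A − B = 2674440 − 429 = 2674011.

2674011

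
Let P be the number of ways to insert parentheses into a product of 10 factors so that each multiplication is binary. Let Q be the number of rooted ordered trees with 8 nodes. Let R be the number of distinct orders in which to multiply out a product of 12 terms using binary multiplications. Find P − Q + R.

63219

Ways to associate a product of 10 factors correspond to binary trees on 10 leaves, so the count is C_9. So P = C_9 = 4862.
Rooted ordered (plane) trees on m nodes have m−1 edges and are counted by C_{m−1}; m = 8 gives C_7. So Q = C_7 = 429.
Parenthesizations of m factors correspond to full binary trees with m leaves, counted by C_{m−1}; m = 12 gives C_11. So R = C_11 = 58786.
P − Q + R = 4862 − 429 + 58786 = 63219.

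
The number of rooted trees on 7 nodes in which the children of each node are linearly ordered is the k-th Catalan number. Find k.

A rooted plane tree on 7 nodes has 6 edges, and such trees are counted by C_6.

6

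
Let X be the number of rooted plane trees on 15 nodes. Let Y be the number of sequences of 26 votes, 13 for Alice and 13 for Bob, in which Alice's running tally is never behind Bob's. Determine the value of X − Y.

A rooted plane tree on 15 nodes has 14 edges, and such trees are counted by C_14. So X = C_14 = 2674440.
Ballot sequences with n votes each where one side never trails are Dyck words, counted by C_n; here n = 13. So Y = C_13 = 742900.
X − Y = 2674440 − 742900 = 1931540.

1931540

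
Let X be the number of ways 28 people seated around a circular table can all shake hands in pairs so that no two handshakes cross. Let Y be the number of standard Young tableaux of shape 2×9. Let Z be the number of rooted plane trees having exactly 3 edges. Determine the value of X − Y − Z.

Non-crossing handshake pairings of 2n people are counted by C_n; 28 people gives n = 14. So X = C_14 = 2674440.
Standard Young tableaux of shape 2×n are counted by C_n; here n = 9. So Y = C_9 = 4862.
A rooted plane tree with 3 edges has 4 nodes, and the count is C_3. So Z = C_3 = 5.
X − Y − Z = 2674440 − 4862 − 5 = 2669573.

2669573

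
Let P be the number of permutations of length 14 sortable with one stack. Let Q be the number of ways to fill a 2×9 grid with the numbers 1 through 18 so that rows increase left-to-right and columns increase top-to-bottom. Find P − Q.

2669578

By Knuth's characterisation, the stack-sortable permutations of length 14 are the 231-avoiders, numbering C_14. So P = C_14 = 2674440.
Standard Young tableaux of shape 2×n are counted by C_n; here n = 9. So Q = C_9 = 4862.
P − Q = 2674440 − 4862 = 2669578.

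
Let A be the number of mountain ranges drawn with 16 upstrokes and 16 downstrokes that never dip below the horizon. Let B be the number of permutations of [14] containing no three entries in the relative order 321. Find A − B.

32683230

A Dyck path with 16 up-steps and 16 down-steps has semilength 16, so there are C_16 of them. So A = C_16 = 35357670.
Permutations of [n] avoiding any single length-3 pattern are counted by C_n; here n = 14. So B = C_14 = 2674440.
A − B = 35357670 − 2674440 = 32683230.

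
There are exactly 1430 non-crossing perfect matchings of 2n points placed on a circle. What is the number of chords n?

8

Non-crossing pairings of 2n points on a circle are counted by C_n. The Catalan number equal to 1430 is C_8.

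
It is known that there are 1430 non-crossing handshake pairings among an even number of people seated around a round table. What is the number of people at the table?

Non-crossing handshake pairings of 2n people are counted by C_n. Since C_8 = 1430, the index is 8.
So n = 8, and there are 2n = 16 people.

16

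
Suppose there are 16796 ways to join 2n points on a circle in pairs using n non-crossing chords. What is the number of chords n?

Non-crossing pairings of 2n points on a circle are counted by C_n; 16796 = C_10.

10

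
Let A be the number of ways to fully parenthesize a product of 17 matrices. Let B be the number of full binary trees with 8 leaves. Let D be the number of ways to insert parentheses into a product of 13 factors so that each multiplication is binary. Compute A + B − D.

Parenthesizations of m factors correspond to full binary trees with m leaves, counted by C_{m−1}; m = 17 gives C_16. So A = C_16 = 35357670.
Full binary trees with 8 leaves have 8−1 = 7 internal nodes, so there are C_7 of them. So B = C_7 = 429.
Ways to associate a product of 13 factors correspond to binary trees on 13 leaves, so the count is C_12. So D = C_12 = 208012.
A + B − D = 35357670 + 429 − 208012 = 35150087.

35150087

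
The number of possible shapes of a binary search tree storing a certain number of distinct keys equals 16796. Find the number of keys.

Binary search tree shapes on n keys are counted by C_n, and C_10 = 16796.

10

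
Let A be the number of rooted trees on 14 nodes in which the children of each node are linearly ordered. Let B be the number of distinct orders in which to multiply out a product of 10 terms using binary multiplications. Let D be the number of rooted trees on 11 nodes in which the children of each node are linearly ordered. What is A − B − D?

721242

A rooted plane tree on 14 nodes has 13 edges, and such trees are counted by C_13. So A = C_13 = 742900.
Parenthesizations of m factors correspond to full binary trees with m leaves, counted by C_{m−1}; m = 10 gives C_9. So B = C_9 = 4862.
Rooted ordered (plane) trees on m nodes have m−1 edges and are counted by C_{m−1}; m = 11 gives C_10. So D = C_10 = 16796.
A − B − D = 742900 − 4862 − 16796 = 721242.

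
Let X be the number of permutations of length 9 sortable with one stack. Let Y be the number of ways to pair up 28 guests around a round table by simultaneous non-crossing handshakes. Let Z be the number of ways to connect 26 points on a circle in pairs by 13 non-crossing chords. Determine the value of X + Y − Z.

Stack-sortable permutations are exactly the 231-avoiding ones, counted by C_n; here n = 9. So X = C_9 = 4862.
Non-crossing handshake pairings of 2n people are counted by C_n; 28 people gives n = 14. So Y = C_14 = 2674440.
Pairing 26 circle points by 13 non-crossing chords gives C_13 matchings. So Z = C_13 = 742900.
X + Y − Z = 4862 + 2674440 − 742900 = 1936402.

1936402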